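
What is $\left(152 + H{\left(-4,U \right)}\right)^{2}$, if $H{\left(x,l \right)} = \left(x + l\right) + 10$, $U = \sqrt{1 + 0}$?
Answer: $25281$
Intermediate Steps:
$U = 1$ ($U = \sqrt{1} = 1$)
$H{\left(x,l \right)} = 10 + l + x$ ($H{\left(x,l \right)} = \left(l + x\right) + 10 = 10 + l + x$)
$\left(152 + H{\left(-4,U \right)}\right)^{2} = \left(152 + \left(10 + 1 - 4\right)\right)^{2} = \left(152 + 7\right)^{2} = 159^{2} = 25281$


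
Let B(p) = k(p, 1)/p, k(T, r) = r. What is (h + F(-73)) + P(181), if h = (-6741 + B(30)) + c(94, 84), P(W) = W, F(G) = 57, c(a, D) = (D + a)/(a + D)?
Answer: -195059/30 ≈ -6502.0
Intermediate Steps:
c(a, D) = 1 (c(a, D) = (D + a)/(D + a) = 1)
B(p) = 1/p
h = -202199/30 (h = (-6741 + 1/30) + 1 = -202229/30 + 1 = -202199/30 ≈ -6740.0)
(h + F(-73)) + P(181) = (-202199/30 + 57) + 181 = -200489/30 + 181 = -195059/30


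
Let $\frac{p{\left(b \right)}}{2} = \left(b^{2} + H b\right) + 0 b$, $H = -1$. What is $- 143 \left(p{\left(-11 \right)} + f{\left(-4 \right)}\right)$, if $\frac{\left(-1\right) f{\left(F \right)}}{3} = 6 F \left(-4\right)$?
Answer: $3432$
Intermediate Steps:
$p{\left(b \right)} = - 2 b + 2 b^{2}$ ($p{\left(b \right)} = 2 \left(\left(b^{2} - b\right) + 0 b\right) = 2 \left(\left(b^{2} - b\right) + 0\right) = 2 \left(b^{2} - b\right) = - 2 b + 2 b^{2}$)
$f{\left(F \right)} = 72 F$ ($f{\left(F \right)} = - 3 \cdot 6 F \left(-4\right) = - 3 \left(- 24 F\right) = 72 F$)
$- 143 \left(p{\left(-11 \right)} + f{\left(-4 \right)}\right) = - 143 \left(2 \left(-11\right) \left(-1 - 11\right) + 72 \left(-4\right)\right) = - 143 \left(2 \left(-11\right) \left(-12\right) - 288\right) = - 143 \left(264 - 288\right) = \left(-143\right) \left(-24\right) = 3432$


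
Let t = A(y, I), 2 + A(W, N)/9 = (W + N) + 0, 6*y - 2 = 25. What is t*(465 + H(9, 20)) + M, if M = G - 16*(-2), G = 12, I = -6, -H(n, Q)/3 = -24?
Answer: -33743/2 ≈ -16872.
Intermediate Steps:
y = 9/2 (y = ⅓ + (⅙)*25 = ⅓ + 25/6 = 9/2 ≈ 4.5000)
H(n, Q) = 72 (H(n, Q) = -3*(-24) = 72)
A(W, N) = -18 + 9*N + 9*W (A(W, N) = -18 + 9*((W + N) + 0) = -18 + 9*((N + W) + 0) = -18 + 9*(N + W) = -18 + (9*N + 9*W) = -18 + 9*N + 9*W)
M = 44 (M = 12 - 16*(-2) = 12 + 32 = 44)
t = -63/2 (t = -18 + 9*(-6) + 9*(9/2) = -18 - 54 + 81/2 = -63/2 ≈ -31.500)
t*(465 + H(9, 20)) + M = -63*(465 + 72)/2 + 44 = -63/2*537 + 44 = -33831/2 + 44 = -33743/2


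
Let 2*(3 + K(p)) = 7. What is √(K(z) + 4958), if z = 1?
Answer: √19834/2 ≈ 70.417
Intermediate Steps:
K(p) = ½ (K(p) = -3 + (½)*7 = -3 + 7/2 = ½)
√(K(z) + 4958) = √(½ + 4958) = √(9917/2) = √19834/2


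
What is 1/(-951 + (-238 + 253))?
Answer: -1/936 ≈ -0.0010684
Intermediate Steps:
1/(-951 + (-238 + 253)) = 1/(-951 + 15) = 1/(-936) = -1/936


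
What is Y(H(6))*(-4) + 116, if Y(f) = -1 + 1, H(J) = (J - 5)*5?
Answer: 116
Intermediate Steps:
H(J) = -25 + 5*J (H(J) = (-5 + J)*5 = -25 + 5*J)
Y(f) = 0
Y(H(6))*(-4) + 116 = 0*(-4) + 116 = 0 + 116 = 116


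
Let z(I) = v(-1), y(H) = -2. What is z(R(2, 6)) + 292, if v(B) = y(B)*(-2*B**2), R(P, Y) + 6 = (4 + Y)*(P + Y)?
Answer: 296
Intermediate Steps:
R(P, Y) = -6 + (4 + Y)*(P + Y)
v(B) = 4*B**2 (v(B) = -(-4)*B**2 = 4*B**2)
z(I) = 4 (z(I) = 4*(-1)**2 = 4*1 = 4)
z(R(2, 6)) + 292 = 4 + 292 = 296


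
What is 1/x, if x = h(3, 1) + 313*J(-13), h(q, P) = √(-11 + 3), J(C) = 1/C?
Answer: -4069/99321 - 338*I*√2/99321 ≈ -0.040968 - 0.0048127*I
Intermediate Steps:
J(C) = 1/C
h(q, P) = 2*I*√2 (h(q, P) = √(-8) = 2*I*√2)
x = -313/13 + 2*I*√2 (x = 2*I*√2 + 313/(-13) = 2*I*√2 + 313*(-1/13) = 2*I*√2 - 313/13 = -313/13 + 2*I*√2 ≈ -24.077 + 2.8284*I)
1/x = 1/(-313/13 + 2*I*√2)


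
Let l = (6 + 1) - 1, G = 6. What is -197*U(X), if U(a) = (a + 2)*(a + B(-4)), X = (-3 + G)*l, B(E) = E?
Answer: -55160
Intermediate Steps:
l = 6 (l = 7 - 1 = 6)
X = 18 (X = (-3 + 6)*6 = 3*6 = 18)
U(a) = (-4 + a)*(2 + a) (U(a) = (a + 2)*(a - 4) = (2 + a)*(-4 + a) = (-4 + a)*(2 + a))
-197*U(X) = -197*(-8 + 18**2 - 2*18) = -197*(-8 + 324 - 36) = -197*280 = -55160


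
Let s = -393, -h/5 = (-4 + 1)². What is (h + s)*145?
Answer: -63510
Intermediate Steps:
h = -45 (h = -5*(-4 + 1)² = -5*(-3)² = -5*9 = -45)
(h + s)*145 = (-45 - 393)*145 = -438*145 = -63510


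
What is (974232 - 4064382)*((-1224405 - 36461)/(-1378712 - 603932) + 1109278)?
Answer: -1699045302064901175/495661 ≈ -3.4278e+12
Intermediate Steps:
(974232 - 4064382)*((-1224405 - 36461)/(-1378712 - 603932) + 1109278) = -3090150*(-1260866/(-1982644) + 1109278) = -3090150*(-1260866*(-1/1982644) + 1109278) = -3090150*(630433/991322 + 1109278) = -3090150*1099652315949/991322 = -1699045302064901175/495661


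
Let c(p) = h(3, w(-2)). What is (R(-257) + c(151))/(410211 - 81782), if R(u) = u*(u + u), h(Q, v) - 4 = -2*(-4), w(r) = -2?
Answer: 132110/328429 ≈ 0.40225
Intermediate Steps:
h(Q, v) = 12 (h(Q, v) = 4 - 2*(-4) = 4 + 8 = 12)
c(p) = 12
R(u) = 2*u² (R(u) = u*(2*u) = 2*u²)
(R(-257) + c(151))/(410211 - 81782) = (2*(-257)² + 12)/(410211 - 81782) = (2*66049 + 12)/328429 = (132098 + 12)*(1/328429) = 132110*(1/328429) = 132110/328429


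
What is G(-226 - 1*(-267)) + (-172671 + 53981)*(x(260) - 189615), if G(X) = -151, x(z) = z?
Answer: 22474544799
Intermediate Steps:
G(-226 - 1*(-267)) + (-172671 + 53981)*(x(260) - 189615) = -151 + (-172671 + 53981)*(260 - 189615) = -151 - 118690*(-189355) = -151 + 22474544950 = 22474544799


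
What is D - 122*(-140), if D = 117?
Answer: 17197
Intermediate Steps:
D - 122*(-140) = 117 - 122*(-140) = 117 + 17080 = 17197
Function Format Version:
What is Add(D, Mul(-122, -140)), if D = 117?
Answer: 17197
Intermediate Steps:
Add(D, Mul(-122, -140)) = Add(117, Mul(-122, -140)) = Add(117, 17080) = 17197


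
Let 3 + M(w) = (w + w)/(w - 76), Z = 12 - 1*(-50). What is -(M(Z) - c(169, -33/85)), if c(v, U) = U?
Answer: 6824/595 ≈ 11.469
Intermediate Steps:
Z = 62 (Z = 12 + 50 = 62)
M(w) = -3 + 2*w/(-76 + w) (M(w) = -3 + (w + w)/(w - 76) = -3 + (2*w)/(-76 + w) = -3 + 2*w/(-76 + w))
-(M(Z) - c(169, -33/85)) = -((228 - 1*62)/(-76 + 62) - (-33)/85) = -((228 - 62)/(-14) - (-33)/85) = -(-1/14*166 - 1*(-33/85)) = -(-83/7 + 33/85) = -1*(-6824/595) = 6824/595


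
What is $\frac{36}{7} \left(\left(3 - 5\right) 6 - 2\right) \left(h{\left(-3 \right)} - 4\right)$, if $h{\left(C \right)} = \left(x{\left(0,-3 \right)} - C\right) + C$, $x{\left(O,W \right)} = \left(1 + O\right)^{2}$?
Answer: $216$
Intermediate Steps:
$h{\left(C \right)} = 1$ ($h{\left(C \right)} = \left(\left(1 + 0\right)^{2} - C\right) + C = \left(1^{2} - C\right) + C = \left(1 - C\right) + C = 1$)
$\frac{36}{7} \left(\left(3 - 5\right) 6 - 2\right) \left(h{\left(-3 \right)} - 4\right) = \frac{36}{7} \left(\left(3 - 5\right) 6 - 2\right) \left(1 - 4\right) = 36 \cdot \frac{1}{7} \left(\left(-2\right) 6 - 2\right) \left(-3\right) = \frac{36 \left(-12 - 2\right) \left(-3\right)}{7} = \frac{36 \left(\left(-14\right) \left(-3\right)\right)}{7} = \frac{36}{7} \cdot 42 = 216$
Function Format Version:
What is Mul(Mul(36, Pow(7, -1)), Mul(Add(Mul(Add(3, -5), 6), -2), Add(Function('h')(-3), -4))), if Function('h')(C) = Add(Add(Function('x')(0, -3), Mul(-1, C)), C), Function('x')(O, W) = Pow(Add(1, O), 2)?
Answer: 216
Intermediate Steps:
Function('h')(C) = 1 (Function('h')(C) = Add(Add(Pow(Add(1, 0), 2), Mul(-1, C)), C) = Add(Add(Pow(1, 2), Mul(-1, C)), C) = Add(Add(1, Mul(-1, C)), C) = 1)
Mul(Mul(36, Pow(7, -1)), Mul(Add(Mul(Add(3, -5), 6), -2), Add(Function('h')(-3), -4))) = Mul(Mul(36, Pow(7, -1)), Mul(Add(Mul(Add(3, -5), 6), -2), Add(1, -4))) = Mul(Mul(36, Rational(1, 7)), Mul(Add(Mul(-2, 6), -2), -3)) = Mul(Rational(36, 7), Mul(Add(-12, -2), -3)) = Mul(Rational(36, 7), Mul(-14, -3)) = Mul(Rational(36, 7), 42) = 216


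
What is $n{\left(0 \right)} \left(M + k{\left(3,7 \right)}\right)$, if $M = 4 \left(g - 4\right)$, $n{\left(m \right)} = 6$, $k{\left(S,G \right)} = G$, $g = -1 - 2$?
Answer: $-126$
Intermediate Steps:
$g = -3$
$M = -28$ ($M = 4 \left(-3 - 4\right) = 4 \left(-7\right) = -28$)
$n{\left(0 \right)} \left(M + k{\left(3,7 \right)}\right) = 6 \left(-28 + 7\right) = 6 \left(-21\right) = -126$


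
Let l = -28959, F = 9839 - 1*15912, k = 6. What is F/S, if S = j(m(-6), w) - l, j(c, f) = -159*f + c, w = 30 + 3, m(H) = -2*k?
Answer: -6073/23700 ≈ -0.25624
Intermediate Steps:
m(H) = -12 (m(H) = -2*6 = -12)
w = 33
F = -6073 (F = 9839 - 15912 = -6073)
j(c, f) = c - 159*f
S = 23700 (S = (-12 - 159*33) - 1*(-28959) = (-12 - 5247) + 28959 = -5259 + 28959 = 23700)
F/S = -6073/23700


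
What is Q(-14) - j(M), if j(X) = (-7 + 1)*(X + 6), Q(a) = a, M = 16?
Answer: 118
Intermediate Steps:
j(X) = -36 - 6*X (j(X) = -6*(6 + X) = -36 - 6*X)
Q(-14) - j(M) = -14 - (-36 - 6*16) = -14 - (-36 - 96) = -14 - 1*(-132) = -14 + 132 = 118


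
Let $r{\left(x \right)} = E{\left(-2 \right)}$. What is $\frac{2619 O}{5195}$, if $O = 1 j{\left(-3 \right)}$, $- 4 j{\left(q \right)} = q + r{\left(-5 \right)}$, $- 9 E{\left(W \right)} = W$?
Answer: $\frac{1455}{4156} \approx 0.3501$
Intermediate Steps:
$E{\left(W \right)} = - \frac{W}{9}$
$r{\left(x \right)} = \frac{2}{9}$ ($r{\left(x \right)} = \left(- \frac{1}{9}\right) \left(-2\right) = \frac{2}{9}$)
$j{\left(q \right)} = - \frac{1}{18} - \frac{q}{4}$ ($j{\left(q \right)} = - \frac{q + \frac{2}{9}}{4} = - \frac{\frac{2}{9} + q}{4} = - \frac{1}{18} - \frac{q}{4}$)
$O = \frac{25}{36}$ ($O = 1 \left(- \frac{1}{18} - - \frac{3}{4}\right) = 1 \left(- \frac{1}{18} + \frac{3}{4}\right) = 1 \cdot \frac{25}{36} = \frac{25}{36} \approx 0.69444$)
$\frac{2619 O}{5195} = \frac{2619 \cdot \frac{25}{36}}{5195} = \frac{7275}{4} \cdot \frac{1}{5195} = \frac{1455}{4156}$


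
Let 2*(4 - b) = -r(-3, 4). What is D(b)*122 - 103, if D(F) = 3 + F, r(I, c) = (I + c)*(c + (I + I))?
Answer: 629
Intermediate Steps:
r(I, c) = (I + c)*(c + 2*I)
b = 3 (b = 4 - (-1)*(4² + 2*(-3)² + 3*(-3)*4)/2 = 4 - (-1)*(16 + 2*9 - 36)/2 = 4 - (-1)*(16 + 18 - 36)/2 = 4 - (-1)*(-2)/2 = 4 - ½*2 = 4 - 1 = 3)
D(b)*122 - 103 = (3 + 3)*122 - 103 = 6*122 - 103 = 732 - 103 = 629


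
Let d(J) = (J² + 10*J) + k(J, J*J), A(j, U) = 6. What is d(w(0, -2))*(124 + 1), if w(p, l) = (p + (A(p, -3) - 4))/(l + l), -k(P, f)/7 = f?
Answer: -1625/2 ≈ -812.50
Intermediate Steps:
k(P, f) = -7*f
w(p, l) = (2 + p)/(2*l) (w(p, l) = (p + (6 - 4))/(l + l) = (p + 2)/((2*l)) = (2 + p)*(1/(2*l)) = (2 + p)/(2*l))
d(J) = -6*J² + 10*J (d(J) = (J² + 10*J) - 7*J*J = (J² + 10*J) - 7*J² = -6*J² + 10*J)
d(w(0, -2))*(124 + 1) = (2*((½)*(2 + 0)/(-2))*(5 - 3*(2 + 0)/(2*(-2))))*(124 + 1) = (2*((½)*(-½)*2)*(5 - 3*(-1)*2/(2*2)))*125 = (2*(-½)*(5 - 3*(-½)))*125 = (2*(-½)*(5 + 3/2))*125 = (2*(-½)*(13/2))*125 = -13/2*125 = -1625/2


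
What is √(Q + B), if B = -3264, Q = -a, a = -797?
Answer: I*√2467 ≈ 49.669*I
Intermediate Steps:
Q = 797 (Q = -1*(-797) = 797)
√(Q + B) = √(797 - 3264) = √(-2467) = I*√2467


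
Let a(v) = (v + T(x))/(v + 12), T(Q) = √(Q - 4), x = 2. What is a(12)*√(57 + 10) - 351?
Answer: -351 + √67*(12 + I*√2)/24 ≈ -346.91 + 0.48233*I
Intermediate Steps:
T(Q) = √(-4 + Q)
a(v) = (v + I*√2)/(12 + v) (a(v) = (v + √(-4 + 2))/(v + 12) = (v + √(-2))/(12 + v) = (v + I*√2)/(12 + v))
a(12)*√(57 + 10) - 351 = ((12 + I*√2)/(12 + 12))*√(57 + 10) - 351 = ((12 + I*√2)/24)*√67 - 351 = (½ + I*√2/24)*√67 - 351 = √67*(½ + I*√2/24) - 351 = -351 + √67*(½ + I*√2/24)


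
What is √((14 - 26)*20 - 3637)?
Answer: I*√3877 ≈ 62.266*I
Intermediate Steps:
√((14 - 26)*20 - 3637) = √(-12*20 - 3637) = √(-240 - 3637) = √(-3877) = I*√3877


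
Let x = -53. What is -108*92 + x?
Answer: -9989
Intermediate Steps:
-108*92 + x = -108*92 - 53 = -9936 - 53 = -9989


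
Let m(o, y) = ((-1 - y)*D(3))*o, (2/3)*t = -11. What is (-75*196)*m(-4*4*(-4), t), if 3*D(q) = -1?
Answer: 4860800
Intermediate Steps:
t = -33/2 (t = (3/2)*(-11) = -33/2 ≈ -16.500)
D(q) = -1/3 (D(q) = (1/3)*(-1) = -1/3)
m(o, y) = o*(1/3 + y/3) (m(o, y) = ((-1 - y)*(-1/3))*o = (1/3 + y/3)*o = o*(1/3 + y/3))
(-75*196)*m(-4*4*(-4), t) = (-75*196)*((-4*4*(-4))*(1 - 33/2)/3) = -4900*(-16*(-4))*(-31)/2 = -4900*64*(-31)/2 = -14700*(-992/3) = 4860800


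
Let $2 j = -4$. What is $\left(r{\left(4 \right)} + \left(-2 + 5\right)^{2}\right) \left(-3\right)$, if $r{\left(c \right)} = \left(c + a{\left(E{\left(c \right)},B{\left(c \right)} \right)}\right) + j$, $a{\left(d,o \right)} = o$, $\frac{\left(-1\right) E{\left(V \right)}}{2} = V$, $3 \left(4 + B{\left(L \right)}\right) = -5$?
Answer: $-16$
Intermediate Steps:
$B{\left(L \right)} = - \frac{17}{3}$ ($B{\left(L \right)} = -4 + \frac{1}{3} \left(-5\right) = -4 - \frac{5}{3} = - \frac{17}{3}$)
$E{\left(V \right)} = - 2 V$
$j = -2$ ($j = \frac{1}{2} \left(-4\right) = -2$)
$r{\left(c \right)} = - \frac{23}{3} + c$ ($r{\left(c \right)} = \left(c - \frac{17}{3}\right) - 2 = \left(- \frac{17}{3} + c\right) - 2 = - \frac{23}{3} + c$)
$\left(r{\left(4 \right)} + \left(-2 + 5\right)^{2}\right) \left(-3\right) = \left(\left(- \frac{23}{3} + 4\right) + \left(-2 + 5\right)^{2}\right) \left(-3\right) = \left(- \frac{11}{3} + 3^{2}\right) \left(-3\right) = \left(- \frac{11}{3} + 9\right) \left(-3\right) = \frac{16}{3} \left(-3\right) = -16$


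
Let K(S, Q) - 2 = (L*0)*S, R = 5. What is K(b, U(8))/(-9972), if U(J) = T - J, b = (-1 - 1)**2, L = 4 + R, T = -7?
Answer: -1/4986 ≈ -0.00020056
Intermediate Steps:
L = 9 (L = 4 + 5 = 9)
b = 4 (b = (-2)**2 = 4)
U(J) = -7 - J
K(S, Q) = 2 (K(S, Q) = 2 + (9*0)*S = 2 + 0*S = 2 + 0 = 2)
K(b, U(8))/(-9972) = 2/(-9972) = 2*(-1/9972) = -1/4986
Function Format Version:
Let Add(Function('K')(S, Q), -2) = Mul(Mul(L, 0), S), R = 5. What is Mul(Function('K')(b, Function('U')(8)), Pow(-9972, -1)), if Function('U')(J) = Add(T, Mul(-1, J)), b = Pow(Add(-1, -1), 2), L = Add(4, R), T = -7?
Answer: Rational(-1, 4986) ≈ -0.00020056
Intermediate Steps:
L = 9 (L = Add(4, 5) = 9)
b = 4 (b = Pow(-2, 2) = 4)
Function('U')(J) = Add(-7, Mul(-1, J))
Function('K')(S, Q) = 2 (Function('K')(S, Q) = Add(2, Mul(Mul(9, 0), S)) = Add(2, Mul(0, S)) = Add(2, 0) = 2)
Mul(Function('K')(b, Function('U')(8)), Pow(-9972, -1)) = Mul(2, Pow(-9972, -1)) = Mul(2, Rational(-1, 9972)) = Rational(-1, 4986)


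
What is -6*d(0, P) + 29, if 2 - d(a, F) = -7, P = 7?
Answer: -25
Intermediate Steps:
d(a, F) = 9 (d(a, F) = 2 - 1*(-7) = 2 + 7 = 9)
-6*d(0, P) + 29 = -6*9 + 29 = -54 + 29 = -25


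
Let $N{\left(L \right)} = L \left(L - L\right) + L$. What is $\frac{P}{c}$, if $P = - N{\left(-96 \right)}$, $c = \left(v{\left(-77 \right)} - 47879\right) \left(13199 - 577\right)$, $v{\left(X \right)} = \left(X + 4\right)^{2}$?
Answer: $- \frac{24}{134266525} \approx -1.7875 \cdot 10^{-7}$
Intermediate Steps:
$v{\left(X \right)} = \left(4 + X\right)^{2}$
$c = -537066100$ ($c = \left(\left(4 - 77\right)^{2} - 47879\right) \left(13199 - 577\right) = \left(\left(-73\right)^{2} - 47879\right) 12622 = \left(5329 - 47879\right) 12622 = \left(-42550\right) 12622 = -537066100$)
$N{\left(L \right)} = L$ ($N{\left(L \right)} = L 0 + L = 0 + L = L$)
$P = 96$ ($P = \left(-1\right) \left(-96\right) = 96$)
$\frac{P}{c} = \frac{96}{-537066100} = 96 \left(- \frac{1}{537066100}\right) = - \frac{24}{134266525}$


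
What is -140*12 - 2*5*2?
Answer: -1700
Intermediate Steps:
-140*12 - 2*5*2 = -1680 - 10*2 = -1680 - 20 = -1700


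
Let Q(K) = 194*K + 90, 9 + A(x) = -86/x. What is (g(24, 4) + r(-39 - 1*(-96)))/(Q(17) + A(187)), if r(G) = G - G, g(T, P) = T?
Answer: 4488/631787 ≈ 0.0071037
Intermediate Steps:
r(G) = 0
A(x) = -9 - 86/x
Q(K) = 90 + 194*K
(g(24, 4) + r(-39 - 1*(-96)))/(Q(17) + A(187)) = (24 + 0)/((90 + 194*17) + (-9 - 86/187)) = 24/((90 + 3298) + (-9 - 86*1/187)) = 24/(3388 + (-9 - 86/187)) = 24/(3388 - 1769/187) = 24/(631787/187) = 24*(187/631787) = 4488/631787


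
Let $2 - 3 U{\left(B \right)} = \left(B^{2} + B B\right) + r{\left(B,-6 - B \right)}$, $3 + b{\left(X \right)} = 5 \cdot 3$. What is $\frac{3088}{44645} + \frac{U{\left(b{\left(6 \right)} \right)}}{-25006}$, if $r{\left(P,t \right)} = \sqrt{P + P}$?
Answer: $\frac{122212027}{1674589305} + \frac{\sqrt{6}}{37509} \approx 0.073046$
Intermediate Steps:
$r{\left(P,t \right)} = \sqrt{2} \sqrt{P}$ ($r{\left(P,t \right)} = \sqrt{2 P} = \sqrt{2} \sqrt{P}$)
$b{\left(X \right)} = 12$ ($b{\left(X \right)} = -3 + 5 \cdot 3 = -3 + 15 = 12$)
$U{\left(B \right)} = \frac{2}{3} - \frac{2 B^{2}}{3} - \frac{\sqrt{2} \sqrt{B}}{3}$ ($U{\left(B \right)} = \frac{2}{3} - \frac{\left(B^{2} + B B\right) + \sqrt{2} \sqrt{B}}{3} = \frac{2}{3} - \frac{\left(B^{2} + B^{2}\right) + \sqrt{2} \sqrt{B}}{3} = \frac{2}{3} - \frac{2 B^{2} + \sqrt{2} \sqrt{B}}{3} = \frac{2}{3} - \left(\frac{2 B^{2}}{3} + \frac{\sqrt{2} \sqrt{B}}{3}\right) = \frac{2}{3} - \frac{2 B^{2}}{3} - \frac{\sqrt{2} \sqrt{B}}{3}$)
$\frac{3088}{44645} + \frac{U{\left(b{\left(6 \right)} \right)}}{-25006} = \frac{3088}{44645} + \frac{\frac{2}{3} - \frac{2 \cdot 12^{2}}{3} - \frac{\sqrt{2} \sqrt{12}}{3}}{-25006} = 3088 \cdot \frac{1}{44645} + \left(\frac{2}{3} - 96 - \frac{\sqrt{2} \cdot 2 \sqrt{3}}{3}\right) \left(- \frac{1}{25006}\right) = \frac{3088}{44645} + \left(\frac{2}{3} - 96 - \frac{2 \sqrt{6}}{3}\right) \left(- \frac{1}{25006}\right) = \frac{3088}{44645} + \left(- \frac{286}{3} - \frac{2 \sqrt{6}}{3}\right) \left(- \frac{1}{25006}\right) = \frac{3088}{44645} + \left(\frac{143}{37509} + \frac{\sqrt{6}}{37509}\right) = \frac{122212027}{1674589305} + \frac{\sqrt{6}}{37509}$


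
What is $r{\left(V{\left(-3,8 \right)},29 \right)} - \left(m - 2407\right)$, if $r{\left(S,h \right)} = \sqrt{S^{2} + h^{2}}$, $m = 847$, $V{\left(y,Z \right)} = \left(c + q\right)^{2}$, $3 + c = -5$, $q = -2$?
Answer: $1560 + \sqrt{10841} \approx 1664.1$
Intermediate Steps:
$c = -8$ ($c = -3 - 5 = -8$)
$V{\left(y,Z \right)} = 100$ ($V{\left(y,Z \right)} = \left(-8 - 2\right)^{2} = \left(-10\right)^{2} = 100$)
$r{\left(V{\left(-3,8 \right)},29 \right)} - \left(m - 2407\right) = \sqrt{100^{2} + 29^{2}} - \left(847 - 2407\right) = \sqrt{10000 + 841} - \left(847 - 2407\right) = \sqrt{10841} - -1560 = \sqrt{10841} + 1560 = 1560 + \sqrt{10841}$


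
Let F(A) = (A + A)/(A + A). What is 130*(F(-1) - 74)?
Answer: -9490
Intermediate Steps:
F(A) = 1 (F(A) = (2*A)/((2*A)) = (2*A)*(1/(2*A)) = 1)
130*(F(-1) - 74) = 130*(1 - 74) = 130*(-73) = -9490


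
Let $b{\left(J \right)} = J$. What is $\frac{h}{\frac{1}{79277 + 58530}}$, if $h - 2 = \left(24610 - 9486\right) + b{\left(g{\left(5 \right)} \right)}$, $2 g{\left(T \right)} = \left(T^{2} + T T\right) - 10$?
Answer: $2087224822$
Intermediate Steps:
$g{\left(T \right)} = -5 + T^{2}$ ($g{\left(T \right)} = \frac{\left(T^{2} + T T\right) - 10}{2} = \frac{\left(T^{2} + T^{2}\right) - 10}{2} = \frac{2 T^{2} - 10}{2} = \frac{-10 + 2 T^{2}}{2} = -5 + T^{2}$)
$h = 15146$ ($h = 2 + \left(\left(24610 - 9486\right) - \left(5 - 5^{2}\right)\right) = 2 + \left(15124 + \left(-5 + 25\right)\right) = 2 + \left(15124 + 20\right) = 2 + 15144 = 15146$)
$\frac{h}{\frac{1}{79277 + 58530}} = \frac{15146}{\frac{1}{79277 + 58530}} = \frac{15146}{\frac{1}{137807}} = 15146 \frac{1}{\frac{1}{137807}} = 15146 \cdot 137807 = 2087224822$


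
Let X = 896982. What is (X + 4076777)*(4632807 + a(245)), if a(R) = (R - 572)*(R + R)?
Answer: 22245520106943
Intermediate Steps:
a(R) = 2*R*(-572 + R) (a(R) = (-572 + R)*(2*R) = 2*R*(-572 + R))
(X + 4076777)*(4632807 + a(245)) = (896982 + 4076777)*(4632807 + 2*245*(-572 + 245)) = 4973759*(4632807 + 2*245*(-327)) = 4973759*(4632807 - 160230) = 4973759*4472577 = 22245520106943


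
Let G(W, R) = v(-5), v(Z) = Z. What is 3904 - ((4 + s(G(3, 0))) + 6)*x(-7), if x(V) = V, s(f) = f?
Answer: 3939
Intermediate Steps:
G(W, R) = -5
3904 - ((4 + s(G(3, 0))) + 6)*x(-7) = 3904 - ((4 - 5) + 6)*(-7) = 3904 - (-1 + 6)*(-7) = 3904 - 5*(-7) = 3904 - 1*(-35) = 3904 + 35 = 3939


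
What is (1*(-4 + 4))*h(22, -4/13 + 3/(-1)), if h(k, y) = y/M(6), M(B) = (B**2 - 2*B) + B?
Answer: 0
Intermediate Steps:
M(B) = B**2 - B
h(k, y) = y/30 (h(k, y) = y/((6*(-1 + 6))) = y/((6*5)) = y/30)
(1*(-4 + 4))*h(22, -4/13 + 3/(-1)) = (1*(-4 + 4))*((-4/13 + 3/(-1))/30) = (1*0)*((-4*1/13 + 3*(-1))/30) = 0*((-4/13 - 3)/30) = 0*((1/30)*(-43/13)) = 0*(-43/390) = 0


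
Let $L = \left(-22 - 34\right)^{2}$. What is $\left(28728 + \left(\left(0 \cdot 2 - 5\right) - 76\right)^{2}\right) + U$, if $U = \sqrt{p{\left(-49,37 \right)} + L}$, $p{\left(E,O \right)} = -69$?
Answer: $35289 + \sqrt{3067} \approx 35344.0$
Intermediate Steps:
$L = 3136$ ($L = \left(-56\right)^{2} = 3136$)
$U = \sqrt{3067}$ ($U = \sqrt{-69 + 3136} = \sqrt{3067} \approx 55.38$)
$\left(28728 + \left(\left(0 \cdot 2 - 5\right) - 76\right)^{2}\right) + U = \left(28728 + \left(\left(0 \cdot 2 - 5\right) - 76\right)^{2}\right) + \sqrt{3067} = \left(28728 + \left(\left(0 - 5\right) - 76\right)^{2}\right) + \sqrt{3067} = \left(28728 + \left(-5 - 76\right)^{2}\right) + \sqrt{3067} = \left(28728 + \left(-81\right)^{2}\right) + \sqrt{3067} = \left(28728 + 6561\right) + \sqrt{3067} = 35289 + \sqrt{3067}$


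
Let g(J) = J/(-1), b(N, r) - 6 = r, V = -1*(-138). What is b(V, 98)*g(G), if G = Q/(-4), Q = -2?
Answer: -52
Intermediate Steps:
V = 138
b(N, r) = 6 + r
G = ½ (G = -2/(-4) = -2*(-¼) = ½ ≈ 0.50000)
g(J) = -J (g(J) = J*(-1) = -J)
b(V, 98)*g(G) = (6 + 98)*(-1*½) = 104*(-½) = -52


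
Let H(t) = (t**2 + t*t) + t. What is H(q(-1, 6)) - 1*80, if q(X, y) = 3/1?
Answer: -59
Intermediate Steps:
q(X, y) = 3 (q(X, y) = 3*1 = 3)
H(t) = t + 2*t**2 (H(t) = (t**2 + t**2) + t = 2*t**2 + t = t + 2*t**2)
H(q(-1, 6)) - 1*80 = 3*(1 + 2*3) - 1*80 = 3*(1 + 6) - 80 = 3*7 - 80 = 21 - 80 = -59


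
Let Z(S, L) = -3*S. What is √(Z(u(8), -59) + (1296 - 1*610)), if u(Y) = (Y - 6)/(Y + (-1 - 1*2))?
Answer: 4*√1070/5 ≈ 26.169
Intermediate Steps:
u(Y) = (-6 + Y)/(-3 + Y) (u(Y) = (-6 + Y)/(Y + (-1 - 2)) = (-6 + Y)/(Y - 3) = (-6 + Y)/(-3 + Y))
√(Z(u(8), -59) + (1296 - 1*610)) = √(-3*(-6 + 8)/(-3 + 8) + (1296 - 1*610)) = √(-3*2/5 + (1296 - 610)) = √(-3*2/5 + 686) = √(-3*⅖ + 686) = √(-6/5 + 686) = √(3424/5) = 4*√1070/5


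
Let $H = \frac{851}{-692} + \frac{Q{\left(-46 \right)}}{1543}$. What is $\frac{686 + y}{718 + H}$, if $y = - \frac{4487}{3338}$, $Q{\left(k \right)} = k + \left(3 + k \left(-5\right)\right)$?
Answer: $\frac{1220114637518}{1277561283611} \approx 0.95503$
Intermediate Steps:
$Q{\left(k \right)} = 3 - 4 k$ ($Q{\left(k \right)} = k - \left(-3 + 5 k\right) = 3 - 4 k$)
$H = - \frac{1183689}{1067756}$ ($H = \frac{851}{-692} + \frac{3 - -184}{1543} = 851 \left(- \frac{1}{692}\right) + \left(3 + 184\right) \frac{1}{1543} = - \frac{851}{692} + 187 \cdot \frac{1}{1543} = - \frac{851}{692} + \frac{187}{1543} = - \frac{1183689}{1067756} \approx -1.1086$)
$y = - \frac{4487}{3338}$ ($y = \left(-4487\right) \frac{1}{3338} = - \frac{4487}{3338} \approx -1.3442$)
$\frac{686 + y}{718 + H} = \frac{686 - \frac{4487}{3338}}{718 - \frac{1183689}{1067756}} = \frac{2285381}{3338 \cdot \frac{765465119}{1067756}} = \frac{2285381}{3338} \cdot \frac{1067756}{765465119} = \frac{1220114637518}{1277561283611}$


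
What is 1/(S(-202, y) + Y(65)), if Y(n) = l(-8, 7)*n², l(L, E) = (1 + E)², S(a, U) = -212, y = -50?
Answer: 1/270188 ≈ 3.7011e-6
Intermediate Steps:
Y(n) = 64*n² (Y(n) = (1 + 7)²*n² = 8²*n² = 64*n²)
1/(S(-202, y) + Y(65)) = 1/(-212 + 64*65²) = 1/(-212 + 64*4225) = 1/(-212 + 270400) = 1/270188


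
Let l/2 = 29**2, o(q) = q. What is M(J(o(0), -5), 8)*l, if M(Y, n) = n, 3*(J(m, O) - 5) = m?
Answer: 13456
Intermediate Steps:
J(m, O) = 5 + m/3
l = 1682 (l = 2*29**2 = 2*841 = 1682)
M(J(o(0), -5), 8)*l = 8*1682 = 13456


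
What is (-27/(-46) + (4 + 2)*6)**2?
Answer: 2832489/2116 ≈ 1338.6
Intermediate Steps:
(-27/(-46) + (4 + 2)*6)**2 = (-27*(-1/46) + 6*6)**2 = (27/46 + 36)**2 = (1683/46)**2 = 2832489/2116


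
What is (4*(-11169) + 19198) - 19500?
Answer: -44978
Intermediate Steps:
(4*(-11169) + 19198) - 19500 = (-44676 + 19198) - 19500 = -25478 - 19500 = -44978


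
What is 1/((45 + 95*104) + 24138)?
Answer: 1/34063 ≈ 2.9357e-5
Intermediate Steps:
1/((45 + 95*104) + 24138) = 1/((45 + 9880) + 24138) = 1/(9925 + 24138) = 1/34063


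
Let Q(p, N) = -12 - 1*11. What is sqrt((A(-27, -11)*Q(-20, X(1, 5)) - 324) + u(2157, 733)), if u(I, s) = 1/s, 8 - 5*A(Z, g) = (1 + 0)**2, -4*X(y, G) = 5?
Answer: 6*I*sqrt(132903895)/3665 ≈ 18.873*I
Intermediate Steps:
X(y, G) = -5/4 (X(y, G) = -1/4*5 = -5/4)
Q(p, N) = -23 (Q(p, N) = -12 - 11 = -23)
A(Z, g) = 7/5 (A(Z, g) = 8/5 - (1 + 0)**2/5 = 8/5 - 1/5*1**2 = 8/5 - 1/5*1 = 8/5 - 1/5 = 7/5)
sqrt((A(-27, -11)*Q(-20, X(1, 5)) - 324) + u(2157, 733)) = sqrt(((7/5)*(-23) - 324) + 1/733) = sqrt((-161/5 - 324) + 1/733) = sqrt(-1781/5 + 1/733) = sqrt(-1305468/3665) = 6*I*sqrt(132903895)/3665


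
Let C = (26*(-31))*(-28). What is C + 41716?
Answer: 64284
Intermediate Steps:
C = 22568 (C = -806*(-28) = 22568)
C + 41716 = 22568 + 41716 = 64284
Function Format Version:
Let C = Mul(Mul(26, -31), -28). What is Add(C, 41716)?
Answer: 64284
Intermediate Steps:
C = 22568 (C = Mul(-806, -28) = 22568)
Add(C, 41716) = Add(22568, 41716) = 64284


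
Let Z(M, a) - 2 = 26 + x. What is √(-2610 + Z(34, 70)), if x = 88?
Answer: I*√2494 ≈ 49.94*I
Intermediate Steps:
Z(M, a) = 116 (Z(M, a) = 2 + (26 + 88) = 2 + 114 = 116)
√(-2610 + Z(34, 70)) = √(-2610 + 116) = √(-2494) = I*√2494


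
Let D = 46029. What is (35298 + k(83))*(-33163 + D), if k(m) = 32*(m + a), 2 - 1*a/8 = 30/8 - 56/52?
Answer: 6319290292/13 ≈ 4.8610e+8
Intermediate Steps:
a = -70/13 (a = 16 - 8*(30/8 - 56/52) = 16 - 8*(30*(⅛) - 56*1/52) = 16 - 8*(15/4 - 14/13) = 16 - 8*139/52 = 16 - 278/13 = -70/13 ≈ -5.3846)
k(m) = -2240/13 + 32*m (k(m) = 32*(m - 70/13) = 32*(-70/13 + m) = -2240/13 + 32*m)
(35298 + k(83))*(-33163 + D) = (35298 + (-2240/13 + 32*83))*(-33163 + 46029) = (35298 + (-2240/13 + 2656))*12866 = (35298 + 32288/13)*12866 = (491162/13)*12866 = 6319290292/13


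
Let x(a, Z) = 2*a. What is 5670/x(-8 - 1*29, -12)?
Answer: -2835/37 ≈ -76.622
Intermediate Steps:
5670/x(-8 - 1*29, -12) = 5670/((2*(-8 - 1*29))) = 5670/((2*(-8 - 29))) = 5670/((2*(-37))) = 5670/(-74) = 5670*(-1/74) = -2835/37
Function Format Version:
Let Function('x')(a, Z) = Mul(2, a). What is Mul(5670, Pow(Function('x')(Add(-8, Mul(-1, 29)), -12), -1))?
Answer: Rational(-2835, 37) ≈ -76.622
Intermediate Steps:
Mul(5670, Pow(Function('x')(Add(-8, Mul(-1, 29)), -12), -1)) = Mul(5670, Pow(Mul(2, Add(-8, Mul(-1, 29))), -1)) = Mul(5670, Pow(Mul(2, Add(-8, -29)), -1)) = Mul(5670, Pow(Mul(2, -37), -1)) = Mul(5670, Pow(-74, -1)) = Mul(5670, Rational(-1, 74)) = Rational(-2835, 37)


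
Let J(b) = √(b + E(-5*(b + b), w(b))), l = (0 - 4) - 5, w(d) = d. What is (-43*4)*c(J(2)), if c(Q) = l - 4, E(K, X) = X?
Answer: 2236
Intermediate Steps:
l = -9 (l = -4 - 5 = -9)
J(b) = √2*√b (J(b) = √(b + b) = √(2*b) = √2*√b)
c(Q) = -13 (c(Q) = -9 - 4 = -13)
(-43*4)*c(J(2)) = -43*4*(-13) = -172*(-13) = 2236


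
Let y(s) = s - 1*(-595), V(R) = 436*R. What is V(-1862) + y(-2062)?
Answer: -813299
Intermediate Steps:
y(s) = 595 + s (y(s) = s + 595 = 595 + s)
V(-1862) + y(-2062) = 436*(-1862) + (595 - 2062) = -811832 - 1467 = -813299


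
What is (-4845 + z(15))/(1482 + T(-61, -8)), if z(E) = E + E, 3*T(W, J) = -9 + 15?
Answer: -4815/1484 ≈ -3.2446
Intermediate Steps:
T(W, J) = 2 (T(W, J) = (-9 + 15)/3 = (⅓)*6 = 2)
z(E) = 2*E
(-4845 + z(15))/(1482 + T(-61, -8)) = (-4845 + 2*15)/(1482 + 2) = (-4845 + 30)/1484 = -4815*1/1484 = -4815/1484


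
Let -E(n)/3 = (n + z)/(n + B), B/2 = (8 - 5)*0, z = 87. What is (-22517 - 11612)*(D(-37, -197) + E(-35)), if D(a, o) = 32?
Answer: -43548604/35 ≈ -1.2442e+6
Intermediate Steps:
B = 0 (B = 2*((8 - 5)*0) = 2*(3*0) = 2*0 = 0)
E(n) = -3*(87 + n)/n (E(n) = -3*(n + 87)/(n + 0) = -3*(87 + n)/n)
(-22517 - 11612)*(D(-37, -197) + E(-35)) = (-22517 - 11612)*(32 + (-3 - 261/(-35))) = -34129*(32 + (-3 - 261*(-1/35))) = -34129*(32 + (-3 + 261/35)) = -34129*(32 + 156/35) = -34129*1276/35 = -43548604/35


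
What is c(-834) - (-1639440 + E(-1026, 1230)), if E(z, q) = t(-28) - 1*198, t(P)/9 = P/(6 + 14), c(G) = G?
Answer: 8194083/5 ≈ 1.6388e+6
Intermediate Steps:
t(P) = 9*P/20 (t(P) = 9*(P/(6 + 14)) = 9*(P/20) = 9*P/20)
E(z, q) = -1053/5 (E(z, q) = (9/20)*(-28) - 1*198 = -63/5 - 198 = -1053/5)
c(-834) - (-1639440 + E(-1026, 1230)) = -834 - (-1639440 - 1053/5) = -834 - 1*(-8198253/5) = -834 + 8198253/5 = 8194083/5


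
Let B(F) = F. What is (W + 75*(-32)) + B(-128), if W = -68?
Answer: -2596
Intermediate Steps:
(W + 75*(-32)) + B(-128) = (-68 + 75*(-32)) - 128 = (-68 - 2400) - 128 = -2468 - 128 = -2596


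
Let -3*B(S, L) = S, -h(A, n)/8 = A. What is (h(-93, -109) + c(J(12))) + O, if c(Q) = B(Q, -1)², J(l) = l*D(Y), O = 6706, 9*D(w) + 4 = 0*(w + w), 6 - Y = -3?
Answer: 603706/81 ≈ 7453.2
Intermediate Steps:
Y = 9 (Y = 6 - 1*(-3) = 6 + 3 = 9)
D(w) = -4/9 (D(w) = -4/9 + (0*(w + w))/9 = -4/9 + (0*(2*w))/9 = -4/9 + (⅑)*0 = -4/9 + 0 = -4/9)
h(A, n) = -8*A
B(S, L) = -S/3
J(l) = -4*l/9 (J(l) = l*(-4/9) = -4*l/9)
c(Q) = Q²/9 (c(Q) = (-Q/3)² = Q²/9)
(h(-93, -109) + c(J(12))) + O = (-8*(-93) + (-4/9*12)²/9) + 6706 = (744 + (-16/3)²/9) + 6706 = (744 + (⅑)*(256/9)) + 6706 = (744 + 256/81) + 6706 = 60520/81 + 6706 = 603706/81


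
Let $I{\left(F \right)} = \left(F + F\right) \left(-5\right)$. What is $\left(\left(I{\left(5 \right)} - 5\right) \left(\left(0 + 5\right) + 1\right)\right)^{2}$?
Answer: $108900$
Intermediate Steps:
$I{\left(F \right)} = - 10 F$ ($I{\left(F \right)} = 2 F \left(-5\right) = - 10 F$)
$\left(\left(I{\left(5 \right)} - 5\right) \left(\left(0 + 5\right) + 1\right)\right)^{2} = \left(\left(\left(-10\right) 5 - 5\right) \left(\left(0 + 5\right) + 1\right)\right)^{2} = \left(\left(-50 - 5\right) \left(5 + 1\right)\right)^{2} = \left(\left(-55\right) 6\right)^{2} = \left(-330\right)^{2} = 108900$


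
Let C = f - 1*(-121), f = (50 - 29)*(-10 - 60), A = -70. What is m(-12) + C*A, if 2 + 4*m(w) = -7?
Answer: 377711/4 ≈ 94428.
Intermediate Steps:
f = -1470 (f = 21*(-70) = -1470)
C = -1349 (C = -1470 - 1*(-121) = -1470 + 121 = -1349)
m(w) = -9/4 (m(w) = -½ + (¼)*(-7) = -½ - 7/4 = -9/4)
m(-12) + C*A = -9/4 - 1349*(-70) = -9/4 + 94430 = 377711/4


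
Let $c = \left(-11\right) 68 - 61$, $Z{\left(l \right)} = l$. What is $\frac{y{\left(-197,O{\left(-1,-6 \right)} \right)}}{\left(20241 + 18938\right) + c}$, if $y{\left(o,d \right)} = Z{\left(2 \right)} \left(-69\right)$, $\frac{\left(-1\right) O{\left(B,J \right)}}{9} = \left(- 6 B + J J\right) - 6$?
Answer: $- \frac{23}{6395} \approx -0.0035966$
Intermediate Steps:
$O{\left(B,J \right)} = 54 - 9 J^{2} + 54 B$ ($O{\left(B,J \right)} = - 9 \left(\left(- 6 B + J J\right) - 6\right) = - 9 \left(\left(- 6 B + J^{2}\right) - 6\right) = - 9 \left(\left(J^{2} - 6 B\right) - 6\right) = - 9 \left(-6 + J^{2} - 6 B\right) = 54 - 9 J^{2} + 54 B$)
$c = -809$ ($c = -748 - 61 = -809$)
$y{\left(o,d \right)} = -138$ ($y{\left(o,d \right)} = 2 \left(-69\right) = -138$)
$\frac{y{\left(-197,O{\left(-1,-6 \right)} \right)}}{\left(20241 + 18938\right) + c} = - \frac{138}{\left(20241 + 18938\right) - 809} = - \frac{138}{39179 - 809} = - \frac{138}{38370} = \left(-138\right) \frac{1}{38370} = - \frac{23}{6395}$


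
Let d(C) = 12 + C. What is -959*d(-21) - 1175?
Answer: 7456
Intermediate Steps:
-959*d(-21) - 1175 = -959*(12 - 21) - 1175 = -959*(-9) - 1175 = 8631 - 1175 = 7456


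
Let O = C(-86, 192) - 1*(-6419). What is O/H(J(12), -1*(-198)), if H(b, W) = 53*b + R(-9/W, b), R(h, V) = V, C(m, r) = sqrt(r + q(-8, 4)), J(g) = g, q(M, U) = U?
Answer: 6433/648 ≈ 9.9275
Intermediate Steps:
C(m, r) = sqrt(4 + r) (C(m, r) = sqrt(r + 4) = sqrt(4 + r))
H(b, W) = 54*b (H(b, W) = 53*b + b = 54*b)
O = 6433 (O = sqrt(4 + 192) - 1*(-6419) = sqrt(196) + 6419 = 14 + 6419 = 6433)
O/H(J(12), -1*(-198)) = 6433/((54*12)) = 6433/648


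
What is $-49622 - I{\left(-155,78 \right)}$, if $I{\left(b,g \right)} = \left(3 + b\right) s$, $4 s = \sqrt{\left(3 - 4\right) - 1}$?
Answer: $-49622 + 38 i \sqrt{2} \approx -49622.0 + 53.74 i$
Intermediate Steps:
$s = \frac{i \sqrt{2}}{4}$ ($s = \frac{\sqrt{\left(3 - 4\right) - 1}}{4} = \frac{\sqrt{-1 - 1}}{4} = \frac{\sqrt{-2}}{4} = \frac{i \sqrt{2}}{4} \approx 0.35355 i$)
$I{\left(b,g \right)} = \frac{i \sqrt{2} \left(3 + b\right)}{4}$ ($I{\left(b,g \right)} = \left(3 + b\right) \frac{i \sqrt{2}}{4} = \frac{i \sqrt{2} \left(3 + b\right)}{4}$)
$-49622 - I{\left(-155,78 \right)} = -49622 - \frac{i \sqrt{2} \left(3 - 155\right)}{4} = -49622 - \frac{1}{4} i \sqrt{2} \left(-152\right) = -49622 - - 38 i \sqrt{2} = -49622 + 38 i \sqrt{2}$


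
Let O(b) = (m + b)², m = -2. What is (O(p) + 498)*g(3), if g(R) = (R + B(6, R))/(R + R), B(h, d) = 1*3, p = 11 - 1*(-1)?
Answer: 598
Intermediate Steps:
p = 12 (p = 11 + 1 = 12)
B(h, d) = 3
O(b) = (-2 + b)²
g(R) = (3 + R)/(2*R) (g(R) = (R + 3)/(R + R) = (3 + R)/((2*R)) = (3 + R)*(1/(2*R)) = (3 + R)/(2*R))
(O(p) + 498)*g(3) = ((-2 + 12)² + 498)*((½)*(3 + 3)/3) = (10² + 498)*((½)*(⅓)*6) = (100 + 498)*1 = 598*1 = 598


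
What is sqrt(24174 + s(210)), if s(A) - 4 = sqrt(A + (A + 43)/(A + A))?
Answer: sqrt(1066249800 + 210*sqrt(9287565))/210 ≈ 155.54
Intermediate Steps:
s(A) = 4 + sqrt(A + (43 + A)/(2*A)) (s(A) = 4 + sqrt(A + (A + 43)/(A + A)) = 4 + sqrt(A + (43 + A)/((2*A))) = 4 + sqrt(A + (43 + A)*(1/(2*A))) = 4 + sqrt(A + (43 + A)/(2*A)))
sqrt(24174 + s(210)) = sqrt(24174 + (4 + sqrt(2 + 4*210 + 86/210)/2)) = sqrt(24174 + (4 + sqrt(2 + 840 + 86*(1/210))/2)) = sqrt(24174 + (4 + sqrt(2 + 840 + 43/105)/2)) = sqrt(24174 + (4 + sqrt(88453/105)/2)) = sqrt(24174 + (4 + (sqrt(9287565)/105)/2)) = sqrt(24174 + (4 + sqrt(9287565)/210)) = sqrt(24178 + sqrt(9287565)/210)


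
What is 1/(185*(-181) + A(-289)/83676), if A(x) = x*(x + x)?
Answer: -41838/1400861909 ≈ -2.9866e-5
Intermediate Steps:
A(x) = 2*x² (A(x) = x*(2*x) = 2*x²)
1/(185*(-181) + A(-289)/83676) = 1/(185*(-181) + (2*(-289)²)/83676) = 1/(-33485 + (2*83521)*(1/83676)) = 1/(-33485 + 167042*(1/83676)) = 1/(-33485 + 83521/41838) = 1/(-1400861909/41838) = -41838/1400861909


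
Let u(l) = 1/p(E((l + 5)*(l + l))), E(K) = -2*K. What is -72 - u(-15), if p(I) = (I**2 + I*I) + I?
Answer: -51796801/719400 ≈ -72.000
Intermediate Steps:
p(I) = I + 2*I**2 (p(I) = (I**2 + I**2) + I = 2*I**2 + I = I + 2*I**2)
u(l) = -1/(4*l*(1 - 8*l*(5 + l))*(5 + l)) (u(l) = 1/((-2*(l + 5)*(l + l))*(1 + 2*(-2*(l + 5)*(l + l)))) = 1/((-2*(5 + l)*2*l)*(1 + 2*(-2*(5 + l)*2*l))) = 1/((-4*l*(5 + l))*(1 + 2*(-4*l*(5 + l)))) = 1/((-4*l*(5 + l))*(1 - 8*l*(5 + l))) = 1/(-4*l*(1 - 8*l*(5 + l))*(5 + l)) = -1/(4*l*(1 - 8*l*(5 + l))*(5 + l)))
-72 - u(-15) = -72 - 1/(4*(-15)*(-1 + 8*(-15)*(5 - 15))*(5 - 15)) = -72 - (-1)/(4*15*(-1 + 8*(-15)*(-10))*(-10)) = -72 - (-1)*(-1)/(4*15*(-1 + 1200)*10) = -72 - (-1)*(-1)/(4*15*1199*10) = -72 - 1*1/719400 = -72 - 1/719400 = -51796801/719400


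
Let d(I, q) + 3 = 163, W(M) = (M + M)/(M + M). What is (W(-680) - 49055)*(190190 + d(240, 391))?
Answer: -9337428900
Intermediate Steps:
W(M) = 1 (W(M) = (2*M)/((2*M)) = (2*M)*(1/(2*M)) = 1)
d(I, q) = 160 (d(I, q) = -3 + 163 = 160)
(W(-680) - 49055)*(190190 + d(240, 391)) = (1 - 49055)*(190190 + 160) = -49054*190350 = -9337428900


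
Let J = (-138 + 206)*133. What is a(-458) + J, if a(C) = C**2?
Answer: 218808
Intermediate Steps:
J = 9044 (J = 68*133 = 9044)
a(-458) + J = (-458)**2 + 9044 = 209764 + 9044 = 218808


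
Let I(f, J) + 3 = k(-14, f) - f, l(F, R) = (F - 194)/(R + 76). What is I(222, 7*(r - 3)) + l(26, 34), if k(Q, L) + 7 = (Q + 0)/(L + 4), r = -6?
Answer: -1451757/6215 ≈ -233.59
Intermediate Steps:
k(Q, L) = -7 + Q/(4 + L) (k(Q, L) = -7 + (Q + 0)/(L + 4) = -7 + Q/(4 + L))
l(F, R) = (-194 + F)/(76 + R)
I(f, J) = -3 - f + (-42 - 7*f)/(4 + f) (I(f, J) = -3 + ((-28 - 14 - 7*f)/(4 + f) - f) = -3 + ((-42 - 7*f)/(4 + f) - f) = -3 + (-f + (-42 - 7*f)/(4 + f)) = -3 - f + (-42 - 7*f)/(4 + f))
I(222, 7*(r - 3)) + l(26, 34) = (-54 - 1*222² - 14*222)/(4 + 222) + (-194 + 26)/(76 + 34) = (-54 - 1*49284 - 3108)/226 - 168/110 = (-54 - 49284 - 3108)/226 + (1/110)*(-168) = (1/226)*(-52446) - 84/55 = -26223/113 - 84/55 = -1451757/6215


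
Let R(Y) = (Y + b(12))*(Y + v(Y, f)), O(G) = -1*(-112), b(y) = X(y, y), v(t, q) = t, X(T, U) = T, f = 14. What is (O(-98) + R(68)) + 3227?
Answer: 14219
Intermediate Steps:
b(y) = y
O(G) = 112
R(Y) = 2*Y*(12 + Y) (R(Y) = (Y + 12)*(Y + Y) = (12 + Y)*(2*Y) = 2*Y*(12 + Y))
(O(-98) + R(68)) + 3227 = (112 + 2*68*(12 + 68)) + 3227 = (112 + 2*68*80) + 3227 = (112 + 10880) + 3227 = 10992 + 3227 = 14219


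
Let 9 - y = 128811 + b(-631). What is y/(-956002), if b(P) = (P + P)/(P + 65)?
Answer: 36451597/270548566 ≈ 0.13473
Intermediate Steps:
b(P) = 2*P/(65 + P) (b(P) = (2*P)/(65 + P) = 2*P/(65 + P))
y = -36451597/283 (y = 9 - (128811 + 2*(-631)/(65 - 631)) = 9 - (128811 + 2*(-631)/(-566)) = 9 - (128811 + 2*(-631)*(-1/566)) = 9 - (128811 + 631/283) = 9 - 1*36454144/283 = 9 - 36454144/283 = -36451597/283 ≈ -1.2880e+5)
y/(-956002) = -36451597/283/(-956002) = -36451597/283*(-1/956002) = 36451597/270548566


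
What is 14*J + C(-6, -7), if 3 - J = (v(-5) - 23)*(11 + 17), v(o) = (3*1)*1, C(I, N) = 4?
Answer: 7886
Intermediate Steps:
v(o) = 3 (v(o) = 3*1 = 3)
J = 563 (J = 3 - (3 - 23)*(11 + 17) = 3 - (-20)*28 = 3 - 1*(-560) = 3 + 560 = 563)
14*J + C(-6, -7) = 14*563 + 4 = 7882 + 4 = 7886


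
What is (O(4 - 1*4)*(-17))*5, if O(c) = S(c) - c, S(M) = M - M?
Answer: 0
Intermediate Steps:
S(M) = 0
O(c) = -c (O(c) = 0 - c = -c)
(O(4 - 1*4)*(-17))*5 = (-(4 - 1*4)*(-17))*5 = (-(4 - 4)*(-17))*5 = (-1*0*(-17))*5 = (0*(-17))*5 = 0*5 = 0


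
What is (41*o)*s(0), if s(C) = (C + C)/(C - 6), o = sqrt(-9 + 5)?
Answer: 0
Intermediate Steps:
o = 2*I (o = sqrt(-4) = 2*I ≈ 2.0*I)
s(C) = 2*C/(-6 + C) (s(C) = (2*C)/(-6 + C) = 2*C/(-6 + C))
(41*o)*s(0) = (41*(2*I))*(2*0/(-6 + 0)) = (82*I)*(2*0/(-6)) = (82*I)*(2*0*(-1/6)) = (82*I)*0 = 0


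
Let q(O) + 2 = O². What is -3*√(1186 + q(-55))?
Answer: -3*√4209 ≈ -194.63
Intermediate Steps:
q(O) = -2 + O²
-3*√(1186 + q(-55)) = -3*√(1186 + (-2 + (-55)²)) = -3*√(1186 + (-2 + 3025)) = -3*√(1186 + 3023) = -3*√4209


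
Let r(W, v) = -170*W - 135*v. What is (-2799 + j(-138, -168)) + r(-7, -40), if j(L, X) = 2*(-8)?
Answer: 3775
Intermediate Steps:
j(L, X) = -16
(-2799 + j(-138, -168)) + r(-7, -40) = (-2799 - 16) + (-170*(-7) - 135*(-40)) = -2815 + (1190 + 5400) = -2815 + 6590 = 3775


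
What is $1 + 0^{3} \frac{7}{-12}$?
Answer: $1$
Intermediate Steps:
$1 + 0^{3} \frac{7}{-12} = 1 + 0 \cdot 7 \left(- \frac{1}{12}\right) = 1 + 0 \left(- \frac{7}{12}\right) = 1 + 0 = 1$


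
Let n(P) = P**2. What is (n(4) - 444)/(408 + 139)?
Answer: -428/547 ≈ -0.78245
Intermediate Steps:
(n(4) - 444)/(408 + 139) = (4**2 - 444)/(408 + 139) = (16 - 444)/547 = -428*1/547 = -428/547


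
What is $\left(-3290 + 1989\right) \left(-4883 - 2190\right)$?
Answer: $9201973$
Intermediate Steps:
$\left(-3290 + 1989\right) \left(-4883 - 2190\right) = \left(-1301\right) \left(-7073\right) = 9201973$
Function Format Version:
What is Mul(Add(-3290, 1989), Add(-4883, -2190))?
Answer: 9201973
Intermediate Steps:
Mul(Add(-3290, 1989), Add(-4883, -2190)) = Mul(-1301, -7073) = 9201973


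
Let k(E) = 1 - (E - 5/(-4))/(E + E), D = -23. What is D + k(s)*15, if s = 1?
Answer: -199/8 ≈ -24.875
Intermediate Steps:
k(E) = 1 - (5/4 + E)/(2*E) (k(E) = 1 - (E - 5*(-¼))/(2*E) = 1 - (E + 5/4)*1/(2*E) = 1 - (5/4 + E)*1/(2*E) = 1 - (5/4 + E)/(2*E))
D + k(s)*15 = -23 + ((⅛)*(-5 + 4*1)/1)*15 = -23 + ((⅛)*1*(-5 + 4))*15 = -23 + ((⅛)*1*(-1))*15 = -23 - ⅛*15 = -23 - 15/8 = -199/8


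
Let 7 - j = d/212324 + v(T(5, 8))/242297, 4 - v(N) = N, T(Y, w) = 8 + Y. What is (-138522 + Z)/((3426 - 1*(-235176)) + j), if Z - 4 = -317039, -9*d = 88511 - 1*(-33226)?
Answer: -10044147072661284/5260866431878181 ≈ -1.9092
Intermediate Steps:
v(N) = 4 - N
d = -40579/3 (d = -(88511 - 1*(-33226))/9 = -(88511 + 33226)/9 = -1/9*121737 = -40579/3 ≈ -13526.)
j = 155741819357/22048057812 (j = 7 - (-40579/3/212324 + (4 - (8 + 5))/242297) = 7 - (-40579/3*1/212324 + (4 - 1*13)*(1/242297)) = 7 - (-5797/90996 + (4 - 13)*(1/242297)) = 7 - (-5797/90996 - 9*1/242297) = 7 - (-5797/90996 - 9/242297) = 7 - 1*(-1405414673/22048057812) = 7 + 1405414673/22048057812 = 155741819357/22048057812 ≈ 7.0637)
Z = -317035 (Z = 4 - 317039 = -317035)
(-138522 + Z)/((3426 - 1*(-235176)) + j) = (-138522 - 317035)/((3426 - 1*(-235176)) + 155741819357/22048057812) = -455557/((3426 + 235176) + 155741819357/22048057812) = -455557/(238602 + 155741819357/22048057812) = -455557/5260866431878181/22048057812 = -455557*22048057812/5260866431878181 = -10044147072661284/5260866431878181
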